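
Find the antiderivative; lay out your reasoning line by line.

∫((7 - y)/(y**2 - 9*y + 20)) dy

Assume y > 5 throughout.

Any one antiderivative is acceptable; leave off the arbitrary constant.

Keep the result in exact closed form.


Step 1. Decompose ∫((7 - y)/(y**2 - 9*y + 20)) dy by partial fractions, (7 - y)/(y**2 - 9*y + 20) = -3/(y - 4) + 2/(y - 5): now ∫(2/(y - 5)) dy + ∫(-3/(y - 4)) dy.
Step 2. Evaluate the standard form [assuming y > 4]: now -3*log(y - 4) + ∫(2/(y - 5)) dy.
Step 3. Evaluate the standard form [assuming y > 5]: now 2*log(y - 5) - 3*log(y - 4).
Answer: 2*log(y - 5) - 3*log(y - 4).


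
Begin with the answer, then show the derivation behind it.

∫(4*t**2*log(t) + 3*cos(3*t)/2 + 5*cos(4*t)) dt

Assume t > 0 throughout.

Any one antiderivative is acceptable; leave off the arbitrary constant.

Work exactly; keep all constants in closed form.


The answer is 4*t**3*log(t)/3 - 4*t**3/9 + sin(3*t)/2 + 5*sin(4*t)/4.
Step 1. Rewrite: now ∫(4*t**2*log(t)) dt + ∫(3*cos(3*t)/2) dt + ∫(5*cos(4*t)) dt.
Step 2. Evaluate the standard form: now sin(3*t)/2 + ∫(4*t**2*log(t)) dt + ∫(5*cos(4*t)) dt.
Step 3. Evaluate the standard form: now sin(3*t)/2 + 5*sin(4*t)/4 + ∫(4*t**2*log(t)) dt.
Step 4. Integrate ∫(4*t**2*log(t)) dt by parts with u = log(t), dv = (4*t**2) dt, so v = 4*t**3/3 [assuming t > 0]: now 4*t**3*log(t)/3 + sin(3*t)/2 + 5*sin(4*t)/4 + ∫(-4*t**2/3) dt.
Step 5. Evaluate the standard form: now 4*t**3*log(t)/3 - 4*t**3/9 + sin(3*t)/2 + 5*sin(4*t)/4.
Answer: 4*t**3*log(t)/3 - 4*t**3/9 + sin(3*t)/2 + 5*sin(4*t)/4.


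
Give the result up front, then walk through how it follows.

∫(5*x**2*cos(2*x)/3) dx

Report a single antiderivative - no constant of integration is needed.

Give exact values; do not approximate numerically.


The answer is 5*x**2*sin(2*x)/6 + 5*x*cos(2*x)/6 - 5*sin(2*x)/12.
Step 1. Integrate ∫(5*x**2*cos(2*x)/3) dx by parts with u = x**2, dv = (5*cos(2*x)/3) dx, so v = 5*sin(2*x)/6: now 5*x**2*sin(2*x)/6 + ∫(-5*x*sin(2*x)/3) dx.
Step 2. Integrate ∫(-5*x*sin(2*x)/3) dx by parts with u = x, dv = (-5*sin(2*x)/3) dx, so v = 5*cos(2*x)/6: now 5*x**2*sin(2*x)/6 + 5*x*cos(2*x)/6 + ∫(-5*cos(2*x)/6) dx.
Step 3. Evaluate the standard form: now 5*x**2*sin(2*x)/6 + 5*x*cos(2*x)/6 - 5*sin(2*x)/12.
Answer: 5*x**2*sin(2*x)/6 + 5*x*cos(2*x)/6 - 5*sin(2*x)/12.


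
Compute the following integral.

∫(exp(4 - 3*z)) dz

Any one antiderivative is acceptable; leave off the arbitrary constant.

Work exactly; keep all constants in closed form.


Answer: -exp(4 - 3*z)/3.


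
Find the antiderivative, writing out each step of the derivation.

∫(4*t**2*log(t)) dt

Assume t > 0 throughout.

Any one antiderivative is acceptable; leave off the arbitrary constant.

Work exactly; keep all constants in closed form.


Step 1. Integrate ∫(4*t**2*log(t)) dt by parts with u = log(t), dv = (4*t**2) dt, so v = 4*t**3/3 [assuming t > 0]: now 4*t**3*log(t)/3 + ∫(-4*t**2/3) dt.
Step 2. Evaluate the standard form: now 4*t**3*log(t)/3 - 4*t**3/9.
Answer: 4*t**3*log(t)/3 - 4*t**3/9.


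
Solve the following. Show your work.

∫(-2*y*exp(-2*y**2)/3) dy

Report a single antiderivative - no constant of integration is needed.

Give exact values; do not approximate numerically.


Step 1. Substitute u = y**2, turning ∫(-2*y*exp(-2*y**2)/3) dy into ∫(-exp(-2*u)/3) du: now ∫(-exp(-2*u)/3) du.
Step 2. Evaluate the standard form: now exp(-2*u)/6.
Step 3. Substitute back u = y**2: now exp(-2*y**2)/6.
Answer: exp(-2*y**2)/6.


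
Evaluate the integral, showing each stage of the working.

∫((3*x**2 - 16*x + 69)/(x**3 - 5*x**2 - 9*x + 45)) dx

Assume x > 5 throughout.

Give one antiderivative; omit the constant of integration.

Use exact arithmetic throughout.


Step 1. Decompose ∫((3*x**2 - 16*x + 69)/(x**3 - 5*x**2 - 9*x + 45)) dx by partial fractions, (3*x**2 - 16*x + 69)/(x**3 - 5*x**2 - 9*x + 45) = 3/(x + 3) - 4/(x - 3) + 4/(x - 5): now ∫(4/(x - 5)) dx + ∫(-4/(x - 3)) dx + ∫(3/(x + 3)) dx.
Step 2. Evaluate the standard form [assuming x > 3]: now -4*log(x - 3) + ∫(4/(x - 5)) dx + ∫(3/(x + 3)) dx.
Step 3. Evaluate the standard form [assuming x > 5]: now 4*log(x - 5) - 4*log(x - 3) + ∫(3/(x + 3)) dx.
Step 4. Evaluate the standard form [assuming x > -3]: now 4*log(x - 5) - 4*log(x - 3) + 3*log(x + 3).
Answer: 4*log(x - 5) - 4*log(x - 3) + 3*log(x + 3).


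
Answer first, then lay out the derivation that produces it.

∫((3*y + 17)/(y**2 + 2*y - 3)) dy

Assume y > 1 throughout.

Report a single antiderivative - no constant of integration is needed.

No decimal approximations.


The answer is 5*log(y - 1) - 2*log(y + 3).
Step 1. Decompose ∫((3*y + 17)/(y**2 + 2*y - 3)) dy by partial fractions, (3*y + 17)/(y**2 + 2*y - 3) = -2/(y + 3) + 5/(y - 1): now ∫(5/(y - 1)) dy + ∫(-2/(y + 3)) dy.
Step 2. Evaluate the standard form [assuming y > 1]: now 5*log(y - 1) + ∫(-2/(y + 3)) dy.
Step 3. Evaluate the standard form [assuming y > -3]: now 5*log(y - 1) - 2*log(y + 3).
Answer: 5*log(y - 1) - 2*log(y + 3).


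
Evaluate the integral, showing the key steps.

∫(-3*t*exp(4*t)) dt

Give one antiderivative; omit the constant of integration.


Step 1. Integrate ∫(-3*t*exp(4*t)) dt by parts with u = t, dv = (-3*exp(4*t)) dt, so v = -3*exp(4*t)/4: now -3*t*exp(4*t)/4 + ∫(3*exp(4*t)/4) dt.
Step 2. Evaluate the standard form: now -3*t*exp(4*t)/4 + 3*exp(4*t)/16.
Answer: -3*t*exp(4*t)/4 + 3*exp(4*t)/16.


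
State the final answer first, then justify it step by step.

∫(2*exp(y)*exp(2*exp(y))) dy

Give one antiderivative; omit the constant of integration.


The answer is exp(2*exp(y)).
Step 1. Substitute u = exp(y), turning ∫(2*exp(y)*exp(2*exp(y))) dy into ∫(2*exp(2*u)) du: now ∫(2*exp(2*u)) du.
Step 2. Evaluate the standard form: now exp(2*u).
Step 3. Substitute back u = exp(y): now exp(2*exp(y)).
Answer: exp(2*exp(y)).


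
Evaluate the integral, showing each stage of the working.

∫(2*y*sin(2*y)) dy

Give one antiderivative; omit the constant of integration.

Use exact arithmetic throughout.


Step 1. Integrate ∫(2*y*sin(2*y)) dy by parts with u = y, dv = (2*sin(2*y)) dy, so v = -cos(2*y): now -y*cos(2*y) + ∫(cos(2*y)) dy.
Step 2. Evaluate the standard form: now -y*cos(2*y) + sin(2*y)/2.
Answer: -y*cos(2*y) + sin(2*y)/2.


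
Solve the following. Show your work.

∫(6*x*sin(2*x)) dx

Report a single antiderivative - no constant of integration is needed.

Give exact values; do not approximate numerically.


Step 1. Integrate ∫(6*x*sin(2*x)) dx by parts with u = x, dv = (6*sin(2*x)) dx, so v = -3*cos(2*x): now -3*x*cos(2*x) + ∫(3*cos(2*x)) dx.
Step 2. Evaluate the standard form: now -3*x*cos(2*x) + 3*sin(2*x)/2.
Answer: -3*x*cos(2*x) + 3*sin(2*x)/2.


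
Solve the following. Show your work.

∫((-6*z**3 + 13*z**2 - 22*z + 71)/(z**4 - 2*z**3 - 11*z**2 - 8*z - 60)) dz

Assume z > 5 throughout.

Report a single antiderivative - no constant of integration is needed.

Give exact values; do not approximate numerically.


Step 1. Decompose ∫((-6*z**3 + 13*z**2 - 22*z + 71)/(z**4 - 2*z**3 - 11*z**2 - 8*z - 60)) dz by partial fractions, (-6*z**3 + 13*z**2 - 22*z + 71)/(z**4 - 2*z**3 - 11*z**2 - 8*z - 60) = -1/(z**2 + 4) - 4/(z + 3) - 2/(z - 5): now ∫(-2/(z - 5)) dz + ∫(-4/(z + 3)) dz + ∫(-1/(z**2 + 4)) dz.
Step 2. Evaluate the standard form [assuming z > -3]: now -4*log(z + 3) + ∫(-2/(z - 5)) dz + ∫(-1/(z**2 + 4)) dz.
Step 3. Evaluate the standard form [assuming z > 5]: now -2*log(z - 5) - 4*log(z + 3) + ∫(-1/(z**2 + 4)) dz.
Step 4. Evaluate the standard form: now -2*log(z - 5) - 4*log(z + 3) - atan(z/2)/2.
Answer: -2*log(z - 5) - 4*log(z + 3) - atan(z/2)/2.


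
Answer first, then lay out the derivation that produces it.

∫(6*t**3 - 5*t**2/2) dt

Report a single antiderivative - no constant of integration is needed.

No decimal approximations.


The answer is 3*t**4/2 - 5*t**3/6.
Step 1. Rewrite: now ∫(-5*t**2/2) dt + ∫(6*t**3) dt.
Step 2. Evaluate the standard form: now 3*t**4/2 + ∫(-5*t**2/2) dt.
Step 3. Evaluate the standard form: now 3*t**4/2 - 5*t**3/6.
Answer: 3*t**4/2 - 5*t**3/6.


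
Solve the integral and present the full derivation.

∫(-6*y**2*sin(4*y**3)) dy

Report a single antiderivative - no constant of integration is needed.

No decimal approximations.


Step 1. Substitute u = y**3, turning ∫(-6*y**2*sin(4*y**3)) dy into ∫(-2*sin(4*u)) du: now ∫(-2*sin(4*u)) du.
Step 2. Evaluate the standard form: now cos(4*u)/2.
Step 3. Substitute back u = y**3: now cos(4*y**3)/2.
Answer: cos(4*y**3)/2.


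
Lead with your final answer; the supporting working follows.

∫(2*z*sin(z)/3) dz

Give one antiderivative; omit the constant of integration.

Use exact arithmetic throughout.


The answer is -2*z*cos(z)/3 + 2*sin(z)/3.
Step 1. Integrate ∫(2*z*sin(z)/3) dz by parts with u = z, dv = (2*sin(z)/3) dz, so v = -2*cos(z)/3: now -2*z*cos(z)/3 + ∫(2*cos(z)/3) dz.
Step 2. Evaluate the standard form: now -2*z*cos(z)/3 + 2*sin(z)/3.
Answer: -2*z*cos(z)/3 + 2*sin(z)/3.


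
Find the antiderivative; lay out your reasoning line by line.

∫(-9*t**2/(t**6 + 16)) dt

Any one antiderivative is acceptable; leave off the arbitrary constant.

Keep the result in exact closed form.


Step 1. Substitute u = t**3, turning ∫(-9*t**2/(t**6 + 16)) dt into ∫(-3/(u**2 + 16)) du: now ∫(-3/(u**2 + 16)) du.
Step 2. Evaluate the standard form: now -3*atan(u/4)/4.
Step 3. Substitute back u = t**3: now -3*atan(t**3/4)/4.
Answer: -3*atan(t**3/4)/4.


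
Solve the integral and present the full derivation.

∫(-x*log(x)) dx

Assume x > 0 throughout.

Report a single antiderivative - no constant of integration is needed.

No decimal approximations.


Step 1. Integrate ∫(-x*log(x)) dx by parts with u = log(x), dv = (-x) dx, so v = -x**2/2 [assuming x > 0]: now -x**2*log(x)/2 + ∫(x/2) dx.
Step 2. Evaluate the standard form: now -x**2*log(x)/2 + x**2/4.
Answer: -x**2*log(x)/2 + x**2/4.


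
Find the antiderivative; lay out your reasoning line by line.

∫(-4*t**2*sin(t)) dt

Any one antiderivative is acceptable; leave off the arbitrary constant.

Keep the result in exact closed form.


Step 1. Integrate ∫(-4*t**2*sin(t)) dt by parts with u = t**2, dv = (-4*sin(t)) dt, so v = 4*cos(t): now 4*t**2*cos(t) + ∫(-8*t*cos(t)) dt.
Step 2. Integrate ∫(-8*t*cos(t)) dt by parts with u = t, dv = (-8*cos(t)) dt, so v = -8*sin(t): now 4*t**2*cos(t) - 8*t*sin(t) + ∫(8*sin(t)) dt.
Step 3. Evaluate the standard form: now 4*t**2*cos(t) - 8*t*sin(t) - 8*cos(t).
Answer: 4*t**2*cos(t) - 8*t*sin(t) - 8*cos(t).


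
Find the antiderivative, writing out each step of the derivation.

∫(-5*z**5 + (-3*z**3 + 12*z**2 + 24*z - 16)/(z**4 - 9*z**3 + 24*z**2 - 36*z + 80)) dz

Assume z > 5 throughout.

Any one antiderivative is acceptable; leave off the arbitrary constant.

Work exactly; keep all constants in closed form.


Step 1. Rewrite: now ∫(-5*z**5) dz + ∫((-3*z**3 + 12*z**2 + 24*z - 16)/(z**4 - 9*z**3 + 24*z**2 - 36*z + 80)) dz.
Step 2. Decompose ∫((-3*z**3 + 12*z**2 + 24*z - 16)/(z**4 - 9*z**3 + 24*z**2 - 36*z + 80)) dz by partial fractions, (-3*z**3 + 12*z**2 + 24*z - 16)/(z**4 - 9*z**3 + 24*z**2 - 36*z + 80) = -4/(z**2 + 4) - 4/(z - 4) + 1/(z - 5): now ∫(-5*z**5) dz + ∫(1/(z - 5)) dz + ∫(-4/(z - 4)) dz + ∫(-4/(z**2 + 4)) dz.
Step 3. Evaluate the standard form [assuming z > 4]: now -4*log(z - 4) + ∫(-5*z**5) dz + ∫(1/(z - 5)) dz + ∫(-4/(z**2 + 4)) dz.
Step 4. Evaluate the standard form [assuming z > 5]: now log(z - 5) - 4*log(z - 4) + ∫(-5*z**5) dz + ∫(-4/(z**2 + 4)) dz.
Step 5. Evaluate the standard form: now log(z - 5) - 4*log(z - 4) - 2*atan(z/2) + ∫(-5*z**5) dz.
Step 6. Evaluate the standard form: now -5*z**6/6 + log(z - 5) - 4*log(z - 4) - 2*atan(z/2).
Answer: -5*z**6/6 + log(z - 5) - 4*log(z - 4) - 2*atan(z/2).


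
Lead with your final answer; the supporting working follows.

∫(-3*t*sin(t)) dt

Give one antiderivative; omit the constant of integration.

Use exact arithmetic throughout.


The answer is 3*t*cos(t) - 3*sin(t).
Step 1. Integrate ∫(-3*t*sin(t)) dt by parts with u = t, dv = (-3*sin(t)) dt, so v = 3*cos(t): now 3*t*cos(t) + ∫(-3*cos(t)) dt.
Step 2. Evaluate the standard form: now 3*t*cos(t) - 3*sin(t).
Answer: 3*t*cos(t) - 3*sin(t).


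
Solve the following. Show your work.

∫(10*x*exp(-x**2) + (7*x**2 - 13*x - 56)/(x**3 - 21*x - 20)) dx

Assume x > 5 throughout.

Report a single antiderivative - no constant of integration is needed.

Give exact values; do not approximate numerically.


Step 1. Rewrite: now ∫(10*x*exp(-x**2)) dx + ∫((7*x**2 - 13*x - 56)/(x**3 - 21*x - 20)) dx.
Step 2. Substitute u = x**2, turning ∫(10*x*exp(-x**2)) dx into ∫(5*exp(-u)) du: now ∫((7*x**2 - 13*x - 56)/(x**3 - 21*x - 20)) dx + ∫(5*exp(-u)) du.
Step 3. Evaluate the standard form: now ∫((7*x**2 - 13*x - 56)/(x**3 - 21*x - 20)) dx - 5*exp(-u).
Step 4. Substitute back u = x**2: now ∫((7*x**2 - 13*x - 56)/(x**3 - 21*x - 20)) dx - 5*exp(-x**2).
Step 5. Decompose ∫((7*x**2 - 13*x - 56)/(x**3 - 21*x - 20)) dx by partial fractions, (7*x**2 - 13*x - 56)/(x**3 - 21*x - 20) = 4/(x + 4) + 2/(x + 1) + 1/(x - 5): now ∫(1/(x - 5)) dx + ∫(2/(x + 1)) dx + ∫(4/(x + 4)) dx - 5*exp(-x**2).
Step 6. Evaluate the standard form [assuming x > -1]: now 2*log(x + 1) + ∫(1/(x - 5)) dx + ∫(4/(x + 4)) dx - 5*exp(-x**2).
Step 7. Evaluate the standard form [assuming x > 5]: now log(x - 5) + 2*log(x + 1) + ∫(4/(x + 4)) dx - 5*exp(-x**2).
Step 8. Evaluate the standard form [assuming x > -4]: now log(x - 5) + 2*log(x + 1) + 4*log(x + 4) - 5*exp(-x**2).
Answer: log(x - 5) + 2*log(x + 1) + 4*log(x + 4) - 5*exp(-x**2).


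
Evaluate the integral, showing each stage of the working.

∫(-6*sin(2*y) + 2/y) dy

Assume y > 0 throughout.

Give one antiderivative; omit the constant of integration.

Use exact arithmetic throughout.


Step 1. Rewrite: now ∫(2/y) dy + ∫(-6*sin(2*y)) dy.
Step 2. Evaluate the standard form: now 3*cos(2*y) + ∫(2/y) dy.
Step 3. Evaluate the standard form [assuming y > 0]: now 2*log(y) + 3*cos(2*y).
Answer: 2*log(y) + 3*cos(2*y).


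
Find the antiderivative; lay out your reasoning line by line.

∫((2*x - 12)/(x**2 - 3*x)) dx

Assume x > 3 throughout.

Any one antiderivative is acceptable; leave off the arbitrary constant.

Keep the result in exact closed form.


Step 1. Decompose ∫((2*x - 12)/(x**2 - 3*x)) dx by partial fractions, (2*x - 12)/(x**2 - 3*x) = -2/(x - 3) + 4/x: now ∫(4/x) dx + ∫(-2/(x - 3)) dx.
Step 2. Evaluate the standard form [assuming x > 0]: now 4*log(x) + ∫(-2/(x - 3)) dx.
Step 3. Evaluate the standard form [assuming x > 3]: now 4*log(x) - 2*log(x - 3).
Answer: 4*log(x) - 2*log(x - 3).


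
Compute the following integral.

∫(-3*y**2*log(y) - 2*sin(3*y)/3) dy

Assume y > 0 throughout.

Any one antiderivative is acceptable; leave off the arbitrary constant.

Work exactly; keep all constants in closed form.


Answer: -y**3*log(y) + y**3/3 + 2*cos(3*y)/9.


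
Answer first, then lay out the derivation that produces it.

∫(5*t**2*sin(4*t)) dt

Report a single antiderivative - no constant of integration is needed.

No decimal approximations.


The answer is -5*t**2*cos(4*t)/4 + 5*t*sin(4*t)/8 + 5*cos(4*t)/32.
Step 1. Integrate ∫(5*t**2*sin(4*t)) dt by parts with u = t**2, dv = (5*sin(4*t)) dt, so v = -5*cos(4*t)/4: now -5*t**2*cos(4*t)/4 + ∫(5*t*cos(4*t)/2) dt.
Step 2. Integrate ∫(5*t*cos(4*t)/2) dt by parts with u = t, dv = (5*cos(4*t)/2) dt, so v = 5*sin(4*t)/8: now -5*t**2*cos(4*t)/4 + 5*t*sin(4*t)/8 + ∫(-5*sin(4*t)/8) dt.
Step 3. Evaluate the standard form: now -5*t**2*cos(4*t)/4 + 5*t*sin(4*t)/8 + 5*cos(4*t)/32.
Answer: -5*t**2*cos(4*t)/4 + 5*t*sin(4*t)/8 + 5*cos(4*t)/32.


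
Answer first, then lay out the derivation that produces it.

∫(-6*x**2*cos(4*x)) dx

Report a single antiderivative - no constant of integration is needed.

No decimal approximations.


The answer is -3*x**2*sin(4*x)/2 - 3*x*cos(4*x)/4 + 3*sin(4*x)/16.
Step 1. Integrate ∫(-6*x**2*cos(4*x)) dx by parts with u = x**2, dv = (-6*cos(4*x)) dx, so v = -3*sin(4*x)/2: now -3*x**2*sin(4*x)/2 + ∫(3*x*sin(4*x)) dx.
Step 2. Integrate ∫(3*x*sin(4*x)) dx by parts with u = x, dv = (3*sin(4*x)) dx, so v = -3*cos(4*x)/4: now -3*x**2*sin(4*x)/2 - 3*x*cos(4*x)/4 + ∫(3*cos(4*x)/4) dx.
Step 3. Evaluate the standard form: now -3*x**2*sin(4*x)/2 - 3*x*cos(4*x)/4 + 3*sin(4*x)/16.
Answer: -3*x**2*sin(4*x)/2 - 3*x*cos(4*x)/4 + 3*sin(4*x)/16.


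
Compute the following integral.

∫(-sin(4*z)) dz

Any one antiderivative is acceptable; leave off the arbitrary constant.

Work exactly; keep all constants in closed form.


Answer: cos(4*z)/4.


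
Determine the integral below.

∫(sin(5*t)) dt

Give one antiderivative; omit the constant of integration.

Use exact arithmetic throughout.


Answer: -cos(5*t)/5.


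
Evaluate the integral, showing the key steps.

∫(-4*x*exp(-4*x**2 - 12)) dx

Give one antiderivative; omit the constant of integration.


Step 1. Substitute u = x**2 + 3, turning ∫(-4*x*exp(-4*x**2 - 12)) dx into ∫(-2*exp(-4*u)) du: now ∫(-2*exp(-4*u)) du.
Step 2. Evaluate the standard form: now exp(-4*u)/2.
Step 3. Substitute back u = x**2 + 3: now exp(-4*x**2 - 12)/2.
Answer: exp(-4*x**2 - 12)/2.


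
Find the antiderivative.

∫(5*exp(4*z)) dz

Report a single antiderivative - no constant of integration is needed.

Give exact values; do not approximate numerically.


Answer: 5*exp(4*z)/4.


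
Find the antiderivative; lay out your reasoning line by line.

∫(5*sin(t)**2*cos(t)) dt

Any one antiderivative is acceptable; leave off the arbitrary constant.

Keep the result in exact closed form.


Step 1. Substitute u = sin(t), turning ∫(5*sin(t)**2*cos(t)) dt into ∫(5*u**2) du: now ∫(5*u**2) du.
Step 2. Evaluate the standard form: now 5*u**3/3.
Step 3. Substitute back u = sin(t): now 5*sin(t)**3/3.
Answer: 5*sin(t)**3/3.


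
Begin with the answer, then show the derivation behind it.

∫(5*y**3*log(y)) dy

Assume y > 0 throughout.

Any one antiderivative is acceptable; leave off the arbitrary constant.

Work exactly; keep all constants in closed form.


The answer is 5*y**4*log(y)/4 - 5*y**4/16.
Step 1. Integrate ∫(5*y**3*log(y)) dy by parts with u = log(y), dv = (5*y**3) dy, so v = 5*y**4/4 [assuming y > 0]: now 5*y**4*log(y)/4 + ∫(-5*y**3/4) dy.
Step 2. Evaluate the standard form: now 5*y**4*log(y)/4 - 5*y**4/16.
Answer: 5*y**4*log(y)/4 - 5*y**4/16.


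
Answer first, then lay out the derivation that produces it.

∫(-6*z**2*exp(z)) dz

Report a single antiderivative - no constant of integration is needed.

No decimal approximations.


The answer is -6*z**2*exp(z) + 12*z*exp(z) - 12*exp(z).
Step 1. Integrate ∫(-6*z**2*exp(z)) dz by parts with u = z**2, dv = (-6*exp(z)) dz, so v = -6*exp(z): now -6*z**2*exp(z) + ∫(12*z*exp(z)) dz.
Step 2. Integrate ∫(12*z*exp(z)) dz by parts with u = z, dv = (12*exp(z)) dz, so v = 12*exp(z): now -6*z**2*exp(z) + 12*z*exp(z) + ∫(-12*exp(z)) dz.
Step 3. Evaluate the standard form: now -6*z**2*exp(z) + 12*z*exp(z) - 12*exp(z).
Answer: -6*z**2*exp(z) + 12*z*exp(z) - 12*exp(z).


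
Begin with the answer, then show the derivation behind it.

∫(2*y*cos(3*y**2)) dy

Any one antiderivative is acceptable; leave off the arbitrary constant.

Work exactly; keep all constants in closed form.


The answer is sin(3*y**2)/3.
Step 1. Substitute u = y**2, turning ∫(2*y*cos(3*y**2)) dy into ∫(cos(3*u)) du: now ∫(cos(3*u)) du.
Step 2. Evaluate the standard form: now sin(3*u)/3.
Step 3. Substitute back u = y**2: now sin(3*y**2)/3.
Answer: sin(3*y**2)/3.


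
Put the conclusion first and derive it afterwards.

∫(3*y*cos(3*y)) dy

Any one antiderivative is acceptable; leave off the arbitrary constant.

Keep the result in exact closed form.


The answer is y*sin(3*y) + cos(3*y)/3.
Step 1. Integrate ∫(3*y*cos(3*y)) dy by parts with u = y, dv = (3*cos(3*y)) dy, so v = sin(3*y): now y*sin(3*y) + ∫(-sin(3*y)) dy.
Step 2. Evaluate the standard form: now y*sin(3*y) + cos(3*y)/3.
Answer: y*sin(3*y) + cos(3*y)/3.


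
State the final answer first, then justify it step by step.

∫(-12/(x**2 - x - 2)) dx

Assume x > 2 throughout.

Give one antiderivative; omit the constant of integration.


The answer is -4*log(x - 2) + 4*log(x + 1).
Step 1. Decompose ∫(-12/(x**2 - x - 2)) dx by partial fractions, -12/(x**2 - x - 2) = 4/(x + 1) - 4/(x - 2): now ∫(-4/(x - 2)) dx + ∫(4/(x + 1)) dx.
Step 2. Evaluate the standard form [assuming x > 2]: now -4*log(x - 2) + ∫(4/(x + 1)) dx.
Step 3. Evaluate the standard form [assuming x > -1]: now -4*log(x - 2) + 4*log(x + 1).
Answer: -4*log(x - 2) + 4*log(x + 1).


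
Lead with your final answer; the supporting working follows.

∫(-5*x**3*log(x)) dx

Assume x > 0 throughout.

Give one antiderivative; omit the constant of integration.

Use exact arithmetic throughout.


The answer is -5*x**4*log(x)/4 + 5*x**4/16.
Step 1. Integrate ∫(-5*x**3*log(x)) dx by parts with u = log(x), dv = (-5*x**3) dx, so v = -5*x**4/4 [assuming x > 0]: now -5*x**4*log(x)/4 + ∫(5*x**3/4) dx.
Step 2. Evaluate the standard form: now -5*x**4*log(x)/4 + 5*x**4/16.
Answer: -5*x**4*log(x)/4 + 5*x**4/16.


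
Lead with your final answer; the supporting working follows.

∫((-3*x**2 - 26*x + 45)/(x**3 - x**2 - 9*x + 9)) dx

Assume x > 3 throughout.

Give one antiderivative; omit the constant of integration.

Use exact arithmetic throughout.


The answer is -5*log(x - 3) - 2*log(x - 1) + 4*log(x + 3).
Step 1. Decompose ∫((-3*x**2 - 26*x + 45)/(x**3 - x**2 - 9*x + 9)) dx by partial fractions, (-3*x**2 - 26*x + 45)/(x**3 - x**2 - 9*x + 9) = 4/(x + 3) - 2/(x - 1) - 5/(x - 3): now ∫(-5/(x - 3)) dx + ∫(-2/(x - 1)) dx + ∫(4/(x + 3)) dx.
Step 2. Evaluate the standard form [assuming x > -3]: now 4*log(x + 3) + ∫(-5/(x - 3)) dx + ∫(-2/(x - 1)) dx.
Step 3. Evaluate the standard form [assuming x > 3]: now -5*log(x - 3) + 4*log(x + 3) + ∫(-2/(x - 1)) dx.
Step 4. Evaluate the standard form [assuming x > 1]: now -5*log(x - 3) - 2*log(x - 1) + 4*log(x + 3).
Answer: -5*log(x - 3) - 2*log(x - 1) + 4*log(x + 3).


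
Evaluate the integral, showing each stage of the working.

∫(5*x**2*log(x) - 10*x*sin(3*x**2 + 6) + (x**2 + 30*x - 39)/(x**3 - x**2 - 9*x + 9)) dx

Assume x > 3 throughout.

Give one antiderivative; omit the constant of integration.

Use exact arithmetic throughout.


Step 1. Rewrite: now ∫(-10*x*sin(3*x**2 + 6)) dx + ∫(5*x**2*log(x)) dx + ∫((x**2 + 30*x - 39)/(x**3 - x**2 - 9*x + 9)) dx.
Step 2. Decompose ∫((x**2 + 30*x - 39)/(x**3 - x**2 - 9*x + 9)) dx by partial fractions, (x**2 + 30*x - 39)/(x**3 - x**2 - 9*x + 9) = -5/(x + 3) + 1/(x - 1) + 5/(x - 3): now ∫(-10*x*sin(3*x**2 + 6)) dx + ∫(5*x**2*log(x)) dx + ∫(5/(x - 3)) dx + ∫(1/(x - 1)) dx + ∫(-5/(x + 3)) dx.
Step 3. Evaluate the standard form [assuming x > 3]: now 5*log(x - 3) + ∫(-10*x*sin(3*x**2 + 6)) dx + ∫(5*x**2*log(x)) dx + ∫(1/(x - 1)) dx + ∫(-5/(x + 3)) dx.
Step 4. Evaluate the standard form [assuming x > -3]: now 5*log(x - 3) - 5*log(x + 3) + ∫(-10*x*sin(3*x**2 + 6)) dx + ∫(5*x**2*log(x)) dx + ∫(1/(x - 1)) dx.
Step 5. Evaluate the standard form [assuming x > 1]: now 5*log(x - 3) + log(x - 1) - 5*log(x + 3) + ∫(-10*x*sin(3*x**2 + 6)) dx + ∫(5*x**2*log(x)) dx.
Step 6. Integrate ∫(5*x**2*log(x)) dx by parts with u = log(x), dv = (5*x**2) dx, so v = 5*x**3/3 [assuming x > 0]: now 5*x**3*log(x)/3 + 5*log(x - 3) + log(x - 1) - 5*log(x + 3) + ∫(-5*x**2/3) dx + ∫(-10*x*sin(3*x**2 + 6)) dx.
Step 7. Evaluate the standard form: now 5*x**3*log(x)/3 - 5*x**3/9 + 5*log(x - 3) + log(x - 1) - 5*log(x + 3) + ∫(-10*x*sin(3*x**2 + 6)) dx.
Step 8. Substitute u = x**2 + 2, turning ∫(-10*x*sin(3*x**2 + 6)) dx into ∫(-5*sin(3*u)) du: now 5*x**3*log(x)/3 - 5*x**3/9 + 5*log(x - 3) + log(x - 1) - 5*log(x + 3) + ∫(-5*sin(3*u)) du.
Step 9. Evaluate the standard form: now 5*x**3*log(x)/3 - 5*x**3/9 + 5*log(x - 3) + log(x - 1) - 5*log(x + 3) + 5*cos(3*u)/3.
Step 10. Substitute back u = x**2 + 2: now 5*x**3*log(x)/3 - 5*x**3/9 + 5*log(x - 3) + log(x - 1) - 5*log(x + 3) + 5*cos(3*x**2 + 6)/3.
Answer: 5*x**3*log(x)/3 - 5*x**3/9 + 5*log(x - 3) + log(x - 1) - 5*log(x + 3) + 5*cos(3*x**2 + 6)/3.


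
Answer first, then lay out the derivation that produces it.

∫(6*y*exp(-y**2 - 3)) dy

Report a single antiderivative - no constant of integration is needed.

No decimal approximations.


The answer is -3*exp(-y**2 - 3).
Step 1. Substitute u = y**2 + 3, turning ∫(6*y*exp(-y**2 - 3)) dy into ∫(3*exp(-u)) du: now ∫(3*exp(-u)) du.
Step 2. Evaluate the standard form: now -3*exp(-u).
Step 3. Substitute back u = y**2 + 3: now -3*exp(-y**2 - 3).
Answer: -3*exp(-y**2 - 3).


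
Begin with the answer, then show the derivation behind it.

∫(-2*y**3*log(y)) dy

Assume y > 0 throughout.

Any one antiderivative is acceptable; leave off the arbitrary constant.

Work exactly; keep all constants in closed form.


The answer is -y**4*log(y)/2 + y**4/8.
Step 1. Integrate ∫(-2*y**3*log(y)) dy by parts with u = log(y), dv = (-2*y**3) dy, so v = -y**4/2 [assuming y > 0]: now -y**4*log(y)/2 + ∫(y**3/2) dy.
Step 2. Evaluate the standard form: now -y**4*log(y)/2 + y**4/8.
Answer: -y**4*log(y)/2 + y**4/8.


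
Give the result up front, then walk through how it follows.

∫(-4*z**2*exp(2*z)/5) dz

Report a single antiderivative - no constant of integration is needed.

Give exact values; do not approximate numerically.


The answer is -2*z**2*exp(2*z)/5 + 2*z*exp(2*z)/5 - exp(2*z)/5.
Step 1. Integrate ∫(-4*z**2*exp(2*z)/5) dz by parts with u = z**2, dv = (-4*exp(2*z)/5) dz, so v = -2*exp(2*z)/5: now -2*z**2*exp(2*z)/5 + ∫(4*z*exp(2*z)/5) dz.
Step 2. Integrate ∫(4*z*exp(2*z)/5) dz by parts with u = z, dv = (4*exp(2*z)/5) dz, so v = 2*exp(2*z)/5: now -2*z**2*exp(2*z)/5 + 2*z*exp(2*z)/5 + ∫(-2*exp(2*z)/5) dz.
Step 3. Evaluate the standard form: now -2*z**2*exp(2*z)/5 + 2*z*exp(2*z)/5 - exp(2*z)/5.
Answer: -2*z**2*exp(2*z)/5 + 2*z*exp(2*z)/5 - exp(2*z)/5.


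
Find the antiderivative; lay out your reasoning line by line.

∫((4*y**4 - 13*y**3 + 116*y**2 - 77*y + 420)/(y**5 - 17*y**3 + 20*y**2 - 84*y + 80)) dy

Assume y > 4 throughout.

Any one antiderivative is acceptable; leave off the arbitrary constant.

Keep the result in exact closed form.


Step 1. Decompose ∫((4*y**4 - 13*y**3 + 116*y**2 - 77*y + 420)/(y**5 - 17*y**3 + 20*y**2 - 84*y + 80)) dy by partial fractions, (4*y**4 - 13*y**3 + 116*y**2 - 77*y + 420)/(y**5 - 17*y**3 + 20*y**2 - 84*y + 80) = 1/(y**2 + 4) + 5/(y + 5) - 5/(y - 1) + 4/(y - 4): now ∫(4/(y - 4)) dy + ∫(-5/(y - 1)) dy + ∫(5/(y + 5)) dy + ∫(1/(y**2 + 4)) dy.
Step 2. Evaluate the standard form [assuming y > 1]: now -5*log(y - 1) + ∫(4/(y - 4)) dy + ∫(5/(y + 5)) dy + ∫(1/(y**2 + 4)) dy.
Step 3. Evaluate the standard form [assuming y > -5]: now -5*log(y - 1) + 5*log(y + 5) + ∫(4/(y - 4)) dy + ∫(1/(y**2 + 4)) dy.
Step 4. Evaluate the standard form [assuming y > 4]: now 4*log(y - 4) - 5*log(y - 1) + 5*log(y + 5) + ∫(1/(y**2 + 4)) dy.
Step 5. Evaluate the standard form: now 4*log(y - 4) - 5*log(y - 1) + 5*log(y + 5) + atan(y/2)/2.
Answer: 4*log(y - 4) - 5*log(y - 1) + 5*log(y + 5) + atan(y/2)/2.


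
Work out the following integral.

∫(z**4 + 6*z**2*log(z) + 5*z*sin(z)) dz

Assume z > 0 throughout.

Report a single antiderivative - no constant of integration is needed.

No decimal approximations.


Answer: z**5/5 + 2*z**3*log(z) - 2*z**3/3 - 5*z*cos(z) + 5*sin(z).


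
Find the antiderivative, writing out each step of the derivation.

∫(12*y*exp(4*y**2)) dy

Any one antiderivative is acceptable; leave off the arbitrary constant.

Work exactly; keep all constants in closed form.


Step 1. Substitute u = y**2, turning ∫(12*y*exp(4*y**2)) dy into ∫(6*exp(4*u)) du: now ∫(6*exp(4*u)) du.
Step 2. Evaluate the standard form: now 3*exp(4*u)/2.
Step 3. Substitute back u = y**2: now 3*exp(4*y**2)/2.
Answer: 3*exp(4*y**2)/2.


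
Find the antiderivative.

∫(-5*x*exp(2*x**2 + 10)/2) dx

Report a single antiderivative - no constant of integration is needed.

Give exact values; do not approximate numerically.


Answer: -5*exp(2*x**2 + 10)/8.


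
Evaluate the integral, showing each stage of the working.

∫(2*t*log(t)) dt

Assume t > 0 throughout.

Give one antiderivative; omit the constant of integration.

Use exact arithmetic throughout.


Step 1. Integrate ∫(2*t*log(t)) dt by parts with u = log(t), dv = (2*t) dt, so v = t**2 [assuming t > 0]: now t**2*log(t) + ∫(-t) dt.
Step 2. Evaluate the standard form: now t**2*log(t) - t**2/2.
Answer: t**2*log(t) - t**2/2.


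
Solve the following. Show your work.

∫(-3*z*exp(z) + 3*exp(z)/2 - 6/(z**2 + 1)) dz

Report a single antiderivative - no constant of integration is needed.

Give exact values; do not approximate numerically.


Step 1. Rewrite: now ∫(-3*z*exp(z)) dz + ∫(-6/(z**2 + 1)) dz + ∫(3*exp(z)/2) dz.
Step 2. Evaluate the standard form: now 3*exp(z)/2 + ∫(-3*z*exp(z)) dz + ∫(-6/(z**2 + 1)) dz.
Step 3. Integrate ∫(-3*z*exp(z)) dz by parts with u = z, dv = (-3*exp(z)) dz, so v = -3*exp(z): now -3*z*exp(z) + 3*exp(z)/2 + ∫(-6/(z**2 + 1)) dz + ∫(3*exp(z)) dz.
Step 4. Evaluate the standard form: now -3*z*exp(z) + 9*exp(z)/2 + ∫(-6/(z**2 + 1)) dz.
Step 5. Evaluate the standard form: now -3*z*exp(z) + 9*exp(z)/2 - 6*atan(z).
Answer: -3*z*exp(z) + 9*exp(z)/2 - 6*atan(z).


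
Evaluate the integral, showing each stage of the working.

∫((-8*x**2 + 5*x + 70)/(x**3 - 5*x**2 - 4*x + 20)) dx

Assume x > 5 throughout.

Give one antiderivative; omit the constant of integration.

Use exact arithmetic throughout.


Step 1. Decompose ∫((-8*x**2 + 5*x + 70)/(x**3 - 5*x**2 - 4*x + 20)) dx by partial fractions, (-8*x**2 + 5*x + 70)/(x**3 - 5*x**2 - 4*x + 20) = 1/(x + 2) - 4/(x - 2) - 5/(x - 5): now ∫(-5/(x - 5)) dx + ∫(-4/(x - 2)) dx + ∫(1/(x + 2)) dx.
Step 2. Evaluate the standard form [assuming x > 2]: now -4*log(x - 2) + ∫(-5/(x - 5)) dx + ∫(1/(x + 2)) dx.
Step 3. Evaluate the standard form [assuming x > 5]: now -5*log(x - 5) - 4*log(x - 2) + ∫(1/(x + 2)) dx.
Step 4. Evaluate the standard form [assuming x > -2]: now -5*log(x - 5) - 4*log(x - 2) + log(x + 2).
Answer: -5*log(x - 5) - 4*log(x - 2) + log(x + 2).


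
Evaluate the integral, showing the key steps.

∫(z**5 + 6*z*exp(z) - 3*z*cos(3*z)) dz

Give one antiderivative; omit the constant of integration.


Step 1. Rewrite: now ∫(z**5) dz + ∫(6*z*exp(z)) dz + ∫(-3*z*cos(3*z)) dz.
Step 2. Integrate ∫(-3*z*cos(3*z)) dz by parts with u = z, dv = (-3*cos(3*z)) dz, so v = -sin(3*z): now -z*sin(3*z) + ∫(z**5) dz + ∫(6*z*exp(z)) dz + ∫(sin(3*z)) dz.
Step 3. Evaluate the standard form: now -z*sin(3*z) - cos(3*z)/3 + ∫(z**5) dz + ∫(6*z*exp(z)) dz.
Step 4. Integrate ∫(6*z*exp(z)) dz by parts with u = z, dv = (6*exp(z)) dz, so v = 6*exp(z): now 6*z*exp(z) - z*sin(3*z) - cos(3*z)/3 + ∫(z**5) dz + ∫(-6*exp(z)) dz.
Step 5. Evaluate the standard form: now 6*z*exp(z) - z*sin(3*z) - 6*exp(z) - cos(3*z)/3 + ∫(z**5) dz.
Step 6. Evaluate the standard form: now z**6/6 + 6*z*exp(z) - z*sin(3*z) - 6*exp(z) - cos(3*z)/3.
Answer: z**6/6 + 6*z*exp(z) - z*sin(3*z) - 6*exp(z) - cos(3*z)/3.


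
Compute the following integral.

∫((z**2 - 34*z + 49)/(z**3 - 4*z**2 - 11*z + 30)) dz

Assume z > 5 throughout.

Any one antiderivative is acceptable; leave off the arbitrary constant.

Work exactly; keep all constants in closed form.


Answer: -4*log(z - 5) + log(z - 2) + 4*log(z + 3).


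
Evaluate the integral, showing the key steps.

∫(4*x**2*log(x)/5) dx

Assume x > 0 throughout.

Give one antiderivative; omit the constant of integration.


Step 1. Integrate ∫(4*x**2*log(x)/5) dx by parts with u = log(x), dv = (4*x**2/5) dx, so v = 4*x**3/15 [assuming x > 0]: now 4*x**3*log(x)/15 + ∫(-4*x**2/15) dx.
Step 2. Evaluate the standard form: now 4*x**3*log(x)/15 - 4*x**3/45.
Answer: 4*x**3*log(x)/15 - 4*x**3/45.


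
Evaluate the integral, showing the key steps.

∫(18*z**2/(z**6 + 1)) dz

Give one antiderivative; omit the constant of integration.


Step 1. Substitute u = z**3, turning ∫(18*z**2/(z**6 + 1)) dz into ∫(6/(u**2 + 1)) du: now ∫(6/(u**2 + 1)) du.
Step 2. Evaluate the standard form: now 6*atan(u).
Step 3. Substitute back u = z**3: now 6*atan(z**3).
Answer: 6*atan(z**3).


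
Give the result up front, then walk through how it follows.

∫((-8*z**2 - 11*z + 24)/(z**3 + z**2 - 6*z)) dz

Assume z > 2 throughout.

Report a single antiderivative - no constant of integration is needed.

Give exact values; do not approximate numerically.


The answer is -4*log(z) - 3*log(z - 2) - log(z + 3).
Step 1. Decompose ∫((-8*z**2 - 11*z + 24)/(z**3 + z**2 - 6*z)) dz by partial fractions, (-8*z**2 - 11*z + 24)/(z**3 + z**2 - 6*z) = -1/(z + 3) - 3/(z - 2) - 4/z: now ∫(-4/z) dz + ∫(-3/(z - 2)) dz + ∫(-1/(z + 3)) dz.
Step 2. Evaluate the standard form [assuming z > 2]: now -3*log(z - 2) + ∫(-4/z) dz + ∫(-1/(z + 3)) dz.
Step 3. Evaluate the standard form [assuming z > -3]: now -3*log(z - 2) - log(z + 3) + ∫(-4/z) dz.
Step 4. Evaluate the standard form [assuming z > 0]: now -4*log(z) - 3*log(z - 2) - log(z + 3).
Answer: -4*log(z) - 3*log(z - 2) - log(z + 3).


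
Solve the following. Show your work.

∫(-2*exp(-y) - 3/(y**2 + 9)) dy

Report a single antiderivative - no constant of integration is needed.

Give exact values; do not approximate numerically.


Step 1. Rewrite: now ∫(-3/(y**2 + 9)) dy + ∫(-2*exp(-y)) dy.
Step 2. Evaluate the standard form: now -atan(y/3) + ∫(-2*exp(-y)) dy.
Step 3. Evaluate the standard form: now -atan(y/3) + 2*exp(-y).
Answer: -atan(y/3) + 2*exp(-y).


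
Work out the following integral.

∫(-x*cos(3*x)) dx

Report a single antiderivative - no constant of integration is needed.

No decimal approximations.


Answer: -x*sin(3*x)/3 - cos(3*x)/9.


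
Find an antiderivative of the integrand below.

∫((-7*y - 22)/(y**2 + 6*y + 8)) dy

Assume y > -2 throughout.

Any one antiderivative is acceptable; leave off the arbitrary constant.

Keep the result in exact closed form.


Answer: -4*log(y + 2) - 3*log(y + 4).


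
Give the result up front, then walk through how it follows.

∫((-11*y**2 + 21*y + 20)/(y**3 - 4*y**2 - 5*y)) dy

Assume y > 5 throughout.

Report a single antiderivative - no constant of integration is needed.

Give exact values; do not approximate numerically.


The answer is -4*log(y) - 5*log(y - 5) - 2*log(y + 1).
Step 1. Decompose ∫((-11*y**2 + 21*y + 20)/(y**3 - 4*y**2 - 5*y)) dy by partial fractions, (-11*y**2 + 21*y + 20)/(y**3 - 4*y**2 - 5*y) = -2/(y + 1) - 5/(y - 5) - 4/y: now ∫(-4/y) dy + ∫(-5/(y - 5)) dy + ∫(-2/(y + 1)) dy.
Step 2. Evaluate the standard form [assuming y > 5]: now -5*log(y - 5) + ∫(-4/y) dy + ∫(-2/(y + 1)) dy.
Step 3. Evaluate the standard form [assuming y > 0]: now -4*log(y) - 5*log(y - 5) + ∫(-2/(y + 1)) dy.
Step 4. Evaluate the standard form [assuming y > -1]: now -4*log(y) - 5*log(y - 5) - 2*log(y + 1).
Answer: -4*log(y) - 5*log(y - 5) - 2*log(y + 1).


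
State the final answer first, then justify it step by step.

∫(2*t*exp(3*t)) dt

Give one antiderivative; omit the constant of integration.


The answer is 2*t*exp(3*t)/3 - 2*exp(3*t)/9.
Step 1. Integrate ∫(2*t*exp(3*t)) dt by parts with u = t, dv = (2*exp(3*t)) dt, so v = 2*exp(3*t)/3: now 2*t*exp(3*t)/3 + ∫(-2*exp(3*t)/3) dt.
Step 2. Evaluate the standard form: now 2*t*exp(3*t)/3 - 2*exp(3*t)/9.
Answer: 2*t*exp(3*t)/3 - 2*exp(3*t)/9.


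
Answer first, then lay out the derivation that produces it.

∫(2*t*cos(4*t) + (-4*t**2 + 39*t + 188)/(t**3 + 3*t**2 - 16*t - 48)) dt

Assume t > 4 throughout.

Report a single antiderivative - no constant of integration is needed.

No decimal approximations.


The answer is t*sin(4*t)/2 + 5*log(t - 4) - 5*log(t + 3) - 4*log(t + 4) + cos(4*t)/8.
Step 1. Rewrite: now ∫(2*t*cos(4*t)) dt + ∫((-4*t**2 + 39*t + 188)/(t**3 + 3*t**2 - 16*t - 48)) dt.
Step 2. Decompose ∫((-4*t**2 + 39*t + 188)/(t**3 + 3*t**2 - 16*t - 48)) dt by partial fractions, (-4*t**2 + 39*t + 188)/(t**3 + 3*t**2 - 16*t - 48) = -4/(t + 4) - 5/(t + 3) + 5/(t - 4): now ∫(2*t*cos(4*t)) dt + ∫(5/(t - 4)) dt + ∫(-5/(t + 3)) dt + ∫(-4/(t + 4)) dt.
Step 3. Evaluate the standard form [assuming t > -4]: now -4*log(t + 4) + ∫(2*t*cos(4*t)) dt + ∫(5/(t - 4)) dt + ∫(-5/(t + 3)) dt.
Step 4. Evaluate the standard form [assuming t > 4]: now 5*log(t - 4) - 4*log(t + 4) + ∫(2*t*cos(4*t)) dt + ∫(-5/(t + 3)) dt.
Step 5. Evaluate the standard form [assuming t > -3]: now 5*log(t - 4) - 5*log(t + 3) - 4*log(t + 4) + ∫(2*t*cos(4*t)) dt.
Step 6. Integrate ∫(2*t*cos(4*t)) dt by parts with u = t, dv = (2*cos(4*t)) dt, so v = sin(4*t)/2: now t*sin(4*t)/2 + 5*log(t - 4) - 5*log(t + 3) - 4*log(t + 4) + ∫(-sin(4*t)/2) dt.
Step 7. Evaluate the standard form: now t*sin(4*t)/2 + 5*log(t - 4) - 5*log(t + 3) - 4*log(t + 4) + cos(4*t)/8.
Answer: t*sin(4*t)/2 + 5*log(t - 4) - 5*log(t + 3) - 4*log(t + 4) + cos(4*t)/8.


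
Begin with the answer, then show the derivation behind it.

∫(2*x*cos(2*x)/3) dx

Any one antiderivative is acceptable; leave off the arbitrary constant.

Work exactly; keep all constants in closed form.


The answer is x*sin(2*x)/3 + cos(2*x)/6.
Step 1. Integrate ∫(2*x*cos(2*x)/3) dx by parts with u = x, dv = (2*cos(2*x)/3) dx, so v = sin(2*x)/3: now x*sin(2*x)/3 + ∫(-sin(2*x)/3) dx.
Step 2. Evaluate the standard form: now x*sin(2*x)/3 + cos(2*x)/6.
Answer: x*sin(2*x)/3 + cos(2*x)/6.


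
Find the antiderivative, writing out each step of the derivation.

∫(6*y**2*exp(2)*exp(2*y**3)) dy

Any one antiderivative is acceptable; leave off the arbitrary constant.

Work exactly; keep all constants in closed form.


Step 1. Substitute u = y**3 + 1, turning ∫(6*y**2*exp(2)*exp(2*y**3)) dy into ∫(2*exp(2*u)) du: now ∫(2*exp(2*u)) du.
Step 2. Evaluate the standard form: now exp(2*u).
Step 3. Substitute back u = y**3 + 1: now exp(2*y**3 + 2).
Answer: exp(2*y**3 + 2).


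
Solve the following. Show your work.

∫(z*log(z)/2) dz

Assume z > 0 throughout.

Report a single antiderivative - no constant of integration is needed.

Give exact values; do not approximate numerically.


Step 1. Integrate ∫(z*log(z)/2) dz by parts with u = log(z), dv = (z/2) dz, so v = z**2/4 [assuming z > 0]: now z**2*log(z)/4 + ∫(-z/4) dz.
Step 2. Evaluate the standard form: now z**2*log(z)/4 - z**2/8.
Answer: z**2*log(z)/4 - z**2/8.


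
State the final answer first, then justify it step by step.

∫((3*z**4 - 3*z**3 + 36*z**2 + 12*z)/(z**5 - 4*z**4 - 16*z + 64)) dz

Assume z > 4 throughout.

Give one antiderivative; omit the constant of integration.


The answer is 5*log(z - 4) - 3*log(z - 2) + log(z + 2) - 3*atan(z/2)/2.
Step 1. Decompose ∫((3*z**4 - 3*z**3 + 36*z**2 + 12*z)/(z**5 - 4*z**4 - 16*z + 64)) dz by partial fractions, (3*z**4 - 3*z**3 + 36*z**2 + 12*z)/(z**5 - 4*z**4 - 16*z + 64) = -3/(z**2 + 4) + 1/(z + 2) - 3/(z - 2) + 5/(z - 4): now ∫(5/(z - 4)) dz + ∫(-3/(z - 2)) dz + ∫(1/(z + 2)) dz + ∫(-3/(z**2 + 4)) dz.
Step 2. Evaluate the standard form [assuming z > 2]: now -3*log(z - 2) + ∫(5/(z - 4)) dz + ∫(1/(z + 2)) dz + ∫(-3/(z**2 + 4)) dz.
Step 3. Evaluate the standard form [assuming z > -2]: now -3*log(z - 2) + log(z + 2) + ∫(5/(z - 4)) dz + ∫(-3/(z**2 + 4)) dz.
Step 4. Evaluate the standard form [assuming z > 4]: now 5*log(z - 4) - 3*log(z - 2) + log(z + 2) + ∫(-3/(z**2 + 4)) dz.
Step 5. Evaluate the standard form: now 5*log(z - 4) - 3*log(z - 2) + log(z + 2) - 3*atan(z/2)/2.
Answer: 5*log(z - 4) - 3*log(z - 2) + log(z + 2) - 3*atan(z/2)/2.


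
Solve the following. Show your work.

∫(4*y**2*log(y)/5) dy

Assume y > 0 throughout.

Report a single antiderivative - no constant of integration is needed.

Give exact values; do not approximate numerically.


Step 1. Integrate ∫(4*y**2*log(y)/5) dy by parts with u = log(y), dv = (4*y**2/5) dy, so v = 4*y**3/15 [assuming y > 0]: now 4*y**3*log(y)/15 + ∫(-4*y**2/15) dy.
Step 2. Evaluate the standard form: now 4*y**3*log(y)/15 - 4*y**3/45.
Answer: 4*y**3*log(y)/15 - 4*y**3/45.


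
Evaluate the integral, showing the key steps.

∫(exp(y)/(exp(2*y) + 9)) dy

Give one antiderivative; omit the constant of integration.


Step 1. Substitute u = exp(y), turning ∫(exp(y)/(exp(2*y) + 9)) dy into ∫(1/(u**2 + 9)) du: now ∫(1/(u**2 + 9)) du.
Step 2. Evaluate the standard form: now atan(u/3)/3.
Step 3. Substitute back u = exp(y): now atan(exp(y)/3)/3.
Answer: atan(exp(y)/3)/3.
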